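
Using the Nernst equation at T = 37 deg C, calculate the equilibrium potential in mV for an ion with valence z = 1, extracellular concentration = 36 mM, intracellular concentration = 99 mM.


E = (RT/(zF)) * ln(C_out/C_in)
T = 37 + 273.15 = 310.15 K
E = (8.314 * 310.15 / (1 * 96485)) * ln(36/99)
E = -27.04 mV


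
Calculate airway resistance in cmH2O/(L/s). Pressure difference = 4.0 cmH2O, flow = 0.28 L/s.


R = dP / flow
R = 4.0 / 0.28
R = 14.29 cmH2O/(L/s)


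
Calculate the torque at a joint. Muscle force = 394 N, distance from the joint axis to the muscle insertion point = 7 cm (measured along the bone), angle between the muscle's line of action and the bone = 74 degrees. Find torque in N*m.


Torque = F * d * sin(theta)   (moment arm = d*sin(theta))
d = 7 cm = 0.07 m
Torque = 394 * 0.07 * sin(74)
Torque = 26.51 N*m


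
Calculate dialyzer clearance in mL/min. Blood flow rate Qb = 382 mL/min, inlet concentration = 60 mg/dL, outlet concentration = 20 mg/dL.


K = Qb * (Cb_in - Cb_out) / Cb_in
K = 382 * (60 - 20) / 60
K = 254.7 mL/min


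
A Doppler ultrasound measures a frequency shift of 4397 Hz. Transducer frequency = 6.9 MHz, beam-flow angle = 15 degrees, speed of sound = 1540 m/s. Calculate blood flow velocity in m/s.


v = fd * c / (2 * f0 * cos(theta))
v = 4397 * 1540 / (2 * 6.9000e+06 * cos(15))
v = 0.508 m/s


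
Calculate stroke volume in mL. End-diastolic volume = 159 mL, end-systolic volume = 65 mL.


SV = EDV - ESV
SV = 159 - 65
SV = 94 mL


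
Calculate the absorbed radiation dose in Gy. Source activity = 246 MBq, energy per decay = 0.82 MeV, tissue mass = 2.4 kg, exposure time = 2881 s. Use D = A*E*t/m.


A = 246 MBq = 2.4600e+08 Bq
E = 0.82 MeV = 1.31364e-13 J
D = A*E*t/m = 2.4600e+08*1.31364e-13*2881/2.4
D = 0.03879 Gy


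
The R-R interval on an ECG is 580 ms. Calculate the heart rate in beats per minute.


HR = 60 / RR_interval(s)
RR = 580 ms = 0.58 s
HR = 60 / 0.58 = 103.4 bpm


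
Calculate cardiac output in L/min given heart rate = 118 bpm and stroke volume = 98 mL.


CO = HR * SV
CO = 118 * 98 / 1000
CO = 11.56 L/min


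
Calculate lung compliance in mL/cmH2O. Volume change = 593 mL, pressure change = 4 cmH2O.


C = dV / dP
C = 593 / 4
C = 148.2 mL/cmH2O


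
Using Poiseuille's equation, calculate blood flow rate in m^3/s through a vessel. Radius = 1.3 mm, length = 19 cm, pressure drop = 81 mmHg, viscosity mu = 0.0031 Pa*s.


Q = pi*r^4*dP / (8*mu*L)
r = 0.0013 m, L = 0.19 m
dP = 81 mmHg = 10799.082 Pa
Q = 2.0564e-05 m^3/s


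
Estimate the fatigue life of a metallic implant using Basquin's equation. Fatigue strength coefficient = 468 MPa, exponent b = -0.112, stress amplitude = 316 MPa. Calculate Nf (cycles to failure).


sigma_a = sigma_f' * (2Nf)^b
2Nf = (sigma_a/sigma_f')^(1/b)
2Nf = (316/468)^(1/-0.112)
2Nf = 33.330833
Nf = 16.67


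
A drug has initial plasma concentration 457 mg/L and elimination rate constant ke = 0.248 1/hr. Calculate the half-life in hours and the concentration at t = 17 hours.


t_half = ln(2) / ke = 0.693147 / 0.248 = 2.795 hr
C(t) = C0 * exp(-ke*t) = 457 * exp(-0.248*17)
C(17) = 6.744 mg/L


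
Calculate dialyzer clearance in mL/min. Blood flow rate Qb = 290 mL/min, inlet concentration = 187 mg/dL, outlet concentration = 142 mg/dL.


K = Qb * (Cb_in - Cb_out) / Cb_in
K = 290 * (187 - 142) / 187
K = 69.79 mL/min


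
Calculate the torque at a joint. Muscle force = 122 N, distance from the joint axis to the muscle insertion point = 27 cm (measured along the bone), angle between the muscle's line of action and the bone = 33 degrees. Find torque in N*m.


Torque = F * d * sin(theta)   (moment arm = d*sin(theta))
d = 27 cm = 0.27 m
Torque = 122 * 0.27 * sin(33)
Torque = 17.94 N*m


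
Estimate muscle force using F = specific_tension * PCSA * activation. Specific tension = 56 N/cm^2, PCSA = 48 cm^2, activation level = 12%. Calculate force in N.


F = sigma * PCSA * activation
F = 56 * 48 * 0.12
F = 322.6 N


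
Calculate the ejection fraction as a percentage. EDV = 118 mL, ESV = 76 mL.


SV = EDV - ESV = 118 - 76 = 42 mL
EF = SV/EDV * 100 = 42/118 * 100
EF = 35.59%


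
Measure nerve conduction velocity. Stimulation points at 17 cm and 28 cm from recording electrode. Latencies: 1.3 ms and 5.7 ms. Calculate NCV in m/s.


Distance = (28 - 17) / 100 = 0.11 m
dt = (5.7 - 1.3) / 1000 = 0.0044 s
NCV = dist / dt = 25 m/s


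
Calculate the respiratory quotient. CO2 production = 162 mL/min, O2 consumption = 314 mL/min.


RQ = VCO2 / VO2
RQ = 162 / 314
RQ = 0.5159


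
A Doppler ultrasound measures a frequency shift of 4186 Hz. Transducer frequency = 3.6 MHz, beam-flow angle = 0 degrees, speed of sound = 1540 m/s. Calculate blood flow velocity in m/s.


v = fd * c / (2 * f0 * cos(theta))
v = 4186 * 1540 / (2 * 3.6000e+06 * cos(0))
v = 0.8953 m/s


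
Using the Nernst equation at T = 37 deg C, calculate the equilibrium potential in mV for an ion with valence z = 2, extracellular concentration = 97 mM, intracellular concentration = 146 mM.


E = (RT/(zF)) * ln(C_out/C_in)
T = 37 + 273.15 = 310.15 K
E = (8.314 * 310.15 / (2 * 96485)) * ln(97/146)
E = -5.464 mV


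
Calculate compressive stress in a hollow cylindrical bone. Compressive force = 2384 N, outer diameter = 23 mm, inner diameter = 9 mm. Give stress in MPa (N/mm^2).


A = pi*(r_o^2 - r_i^2)
r_o = 11.5 mm, r_i = 4.5 mm
A = 351.858 mm^2
sigma = F/A = 2384 / 351.858
sigma = 6.775 MPa


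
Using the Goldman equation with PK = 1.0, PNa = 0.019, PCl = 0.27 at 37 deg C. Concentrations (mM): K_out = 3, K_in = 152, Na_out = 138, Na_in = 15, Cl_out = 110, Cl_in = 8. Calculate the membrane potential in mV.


Vm = (RT/F)*ln((PK*Ko + PNa*Nao + PCl*Cli)/(PK*Ki + PNa*Nai + PCl*Clo))
Numer = 7.782, Denom = 181.985
Vm = -84.24 mV


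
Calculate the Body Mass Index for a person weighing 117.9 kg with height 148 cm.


BMI = weight / height^2
height = 148 cm = 1.48 m
BMI = 117.9 / 1.48^2
BMI = 53.83 kg/m^2


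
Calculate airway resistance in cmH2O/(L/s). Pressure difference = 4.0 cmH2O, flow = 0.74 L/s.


R = dP / flow
R = 4.0 / 0.74
R = 5.405 cmH2O/(L/s)


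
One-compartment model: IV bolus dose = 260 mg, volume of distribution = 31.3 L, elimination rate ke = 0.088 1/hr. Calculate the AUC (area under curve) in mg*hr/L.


C0 = Dose/Vd = 260/31.3 = 8.30671 mg/L
AUC = C0/ke = 8.30671/0.088
AUC = 94.39 mg*hr/L


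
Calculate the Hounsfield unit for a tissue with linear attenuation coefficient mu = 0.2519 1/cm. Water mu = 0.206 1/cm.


HU = ((mu_tissue - mu_water) / mu_water) * 1000
HU = ((0.2519 - 0.206) / 0.206) * 1000
HU = 222.8


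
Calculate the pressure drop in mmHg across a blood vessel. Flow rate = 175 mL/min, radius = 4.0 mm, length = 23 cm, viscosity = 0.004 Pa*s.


dP = 8*mu*L*Q / (pi*r^4)
Q = 175 mL/min = 2.91667e-06 m^3/s
dP = 26.6916 Pa = 26.6916 / 133.322 mmHg = 0.2002 mmHg


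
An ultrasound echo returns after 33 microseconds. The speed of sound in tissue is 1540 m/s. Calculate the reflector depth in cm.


depth = c * t / 2
t = 33 us = 3.3000e-05 s
depth = 1540 * 3.3000e-05 / 2
depth = 0.02541 m = 2.541 cm


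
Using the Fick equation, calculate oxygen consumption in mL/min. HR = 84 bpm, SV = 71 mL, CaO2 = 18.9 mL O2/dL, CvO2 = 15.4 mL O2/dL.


CO = HR*SV = 84*71/1000 = 5.964 L/min
a-v O2 diff = 18.9 - 15.4 = 3.5 mL/dL
VO2 = CO * (CaO2-CvO2) * 10 dL/L
VO2 = 5.964 * 3.5 * 10
VO2 = 208.7 mL/min


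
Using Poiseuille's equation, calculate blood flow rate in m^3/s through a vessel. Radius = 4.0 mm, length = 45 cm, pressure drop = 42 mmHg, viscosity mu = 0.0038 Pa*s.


Q = pi*r^4*dP / (8*mu*L)
r = 0.004 m, L = 0.45 m
dP = 42 mmHg = 5599.524 Pa
Q = 3.2920e-04 m^3/s


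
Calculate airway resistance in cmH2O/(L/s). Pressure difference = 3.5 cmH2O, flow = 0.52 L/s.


R = dP / flow
R = 3.5 / 0.52
R = 6.731 cmH2O/(L/s)


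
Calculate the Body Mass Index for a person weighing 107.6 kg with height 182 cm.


BMI = weight / height^2
height = 182 cm = 1.82 m
BMI = 107.6 / 1.82^2
BMI = 32.48 kg/m^2


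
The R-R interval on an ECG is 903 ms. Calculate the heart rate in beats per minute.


HR = 60 / RR_interval(s)
RR = 903 ms = 0.903 s
HR = 60 / 0.903 = 66.45 bpm


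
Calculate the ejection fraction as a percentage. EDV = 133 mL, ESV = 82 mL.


SV = EDV - ESV = 133 - 82 = 51 mL
EF = SV/EDV * 100 = 51/133 * 100
EF = 38.35%


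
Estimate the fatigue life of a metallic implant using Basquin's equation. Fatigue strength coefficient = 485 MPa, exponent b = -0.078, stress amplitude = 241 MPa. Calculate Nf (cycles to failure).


sigma_a = sigma_f' * (2Nf)^b
2Nf = (sigma_a/sigma_f')^(1/b)
2Nf = (241/485)^(1/-0.078)
2Nf = 7832.6074
Nf = 3916


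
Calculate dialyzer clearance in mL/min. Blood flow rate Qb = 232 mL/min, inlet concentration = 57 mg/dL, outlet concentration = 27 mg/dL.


K = Qb * (Cb_in - Cb_out) / Cb_in
K = 232 * (57 - 27) / 57
K = 122.1 mL/min


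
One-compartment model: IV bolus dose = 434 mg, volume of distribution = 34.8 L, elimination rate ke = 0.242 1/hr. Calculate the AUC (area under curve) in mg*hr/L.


C0 = Dose/Vd = 434/34.8 = 12.4713 mg/L
AUC = C0/ke = 12.4713/0.242
AUC = 51.53 mg*hr/L


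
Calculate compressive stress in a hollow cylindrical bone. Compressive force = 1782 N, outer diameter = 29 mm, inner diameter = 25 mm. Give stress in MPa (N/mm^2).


A = pi*(r_o^2 - r_i^2)
r_o = 14.5 mm, r_i = 12.5 mm
A = 169.646 mm^2
sigma = F/A = 1782 / 169.646
sigma = 10.5 MPa


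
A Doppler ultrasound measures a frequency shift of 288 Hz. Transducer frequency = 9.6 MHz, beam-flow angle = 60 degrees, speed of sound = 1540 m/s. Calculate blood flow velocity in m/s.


v = fd * c / (2 * f0 * cos(theta))
v = 288 * 1540 / (2 * 9.6000e+06 * cos(60))
v = 0.0462 m/s


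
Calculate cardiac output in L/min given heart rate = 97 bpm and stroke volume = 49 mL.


CO = HR * SV
CO = 97 * 49 / 1000
CO = 4.753 L/min


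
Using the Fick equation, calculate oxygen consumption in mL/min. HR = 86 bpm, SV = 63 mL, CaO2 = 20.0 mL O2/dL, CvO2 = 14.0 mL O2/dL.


CO = HR*SV = 86*63/1000 = 5.418 L/min
a-v O2 diff = 20.0 - 14.0 = 6 mL/dL
VO2 = CO * (CaO2-CvO2) * 10 dL/L
VO2 = 5.418 * 6 * 10
VO2 = 325.1 mL/min


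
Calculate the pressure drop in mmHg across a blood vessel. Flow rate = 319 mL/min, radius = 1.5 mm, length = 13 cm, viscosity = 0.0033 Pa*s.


dP = 8*mu*L*Q / (pi*r^4)
Q = 319 mL/min = 5.31667e-06 m^3/s
dP = 1147.29 Pa = 1147.29 / 133.322 mmHg = 8.605 mmHg


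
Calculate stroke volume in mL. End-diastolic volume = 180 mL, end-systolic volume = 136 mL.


SV = EDV - ESV
SV = 180 - 136
SV = 44 mL


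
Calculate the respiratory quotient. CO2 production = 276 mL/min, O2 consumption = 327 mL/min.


RQ = VCO2 / VO2
RQ = 276 / 327
RQ = 0.844


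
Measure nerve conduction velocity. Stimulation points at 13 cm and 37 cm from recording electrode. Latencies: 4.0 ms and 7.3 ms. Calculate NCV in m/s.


Distance = (37 - 13) / 100 = 0.24 m
dt = (7.3 - 4.0) / 1000 = 0.0033 s
NCV = dist / dt = 72.73 m/s


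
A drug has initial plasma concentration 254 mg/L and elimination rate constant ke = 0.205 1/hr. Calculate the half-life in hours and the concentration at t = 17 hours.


t_half = ln(2) / ke = 0.693147 / 0.205 = 3.381 hr
C(t) = C0 * exp(-ke*t) = 254 * exp(-0.205*17)
C(17) = 7.786 mg/L


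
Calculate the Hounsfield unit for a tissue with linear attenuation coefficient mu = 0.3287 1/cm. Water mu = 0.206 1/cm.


HU = ((mu_tissue - mu_water) / mu_water) * 1000
HU = ((0.3287 - 0.206) / 0.206) * 1000
HU = 595.6


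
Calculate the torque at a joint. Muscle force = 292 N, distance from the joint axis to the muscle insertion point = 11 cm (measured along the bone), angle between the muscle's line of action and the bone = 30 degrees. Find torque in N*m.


Torque = F * d * sin(theta)   (moment arm = d*sin(theta))
d = 11 cm = 0.11 m
Torque = 292 * 0.11 * sin(30)
Torque = 16.06 N*m


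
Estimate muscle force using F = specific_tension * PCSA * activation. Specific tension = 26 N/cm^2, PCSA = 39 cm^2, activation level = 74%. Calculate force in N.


F = sigma * PCSA * activation
F = 26 * 39 * 0.74
F = 750.4 N


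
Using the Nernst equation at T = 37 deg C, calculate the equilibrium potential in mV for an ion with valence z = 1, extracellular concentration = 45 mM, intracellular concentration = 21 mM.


E = (RT/(zF)) * ln(C_out/C_in)
T = 37 + 273.15 = 310.15 K
E = (8.314 * 310.15 / (1 * 96485)) * ln(45/21)
E = 20.37 mV


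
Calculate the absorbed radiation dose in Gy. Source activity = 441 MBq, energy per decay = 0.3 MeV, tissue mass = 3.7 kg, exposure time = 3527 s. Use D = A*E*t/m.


A = 441 MBq = 4.4100e+08 Bq
E = 0.3 MeV = 4.806e-14 J
D = A*E*t/m = 4.4100e+08*4.806e-14*3527/3.7
D = 0.0202 Gy


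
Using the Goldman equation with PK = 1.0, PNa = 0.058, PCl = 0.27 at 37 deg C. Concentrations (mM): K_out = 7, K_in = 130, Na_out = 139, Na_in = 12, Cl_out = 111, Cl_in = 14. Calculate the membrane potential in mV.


Vm = (RT/F)*ln((PK*Ko + PNa*Nao + PCl*Cli)/(PK*Ki + PNa*Nai + PCl*Clo))
Numer = 18.842, Denom = 160.666
Vm = -57.28 mV


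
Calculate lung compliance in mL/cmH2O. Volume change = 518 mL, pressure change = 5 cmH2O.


C = dV / dP
C = 518 / 5
C = 103.6 mL/cmH2O


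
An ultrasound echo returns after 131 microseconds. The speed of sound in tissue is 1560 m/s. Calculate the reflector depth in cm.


depth = c * t / 2
t = 131 us = 1.3100e-04 s
depth = 1560 * 1.3100e-04 / 2
depth = 0.10218 m = 10.218 cm


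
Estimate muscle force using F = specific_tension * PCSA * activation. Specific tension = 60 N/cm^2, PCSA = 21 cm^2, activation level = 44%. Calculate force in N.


F = sigma * PCSA * activation
F = 60 * 21 * 0.44
F = 554.4 N


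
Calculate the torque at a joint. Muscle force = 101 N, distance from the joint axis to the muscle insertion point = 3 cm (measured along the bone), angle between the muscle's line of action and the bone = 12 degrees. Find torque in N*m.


Torque = F * d * sin(theta)   (moment arm = d*sin(theta))
d = 3 cm = 0.03 m
Torque = 101 * 0.03 * sin(12)
Torque = 0.63 N*m


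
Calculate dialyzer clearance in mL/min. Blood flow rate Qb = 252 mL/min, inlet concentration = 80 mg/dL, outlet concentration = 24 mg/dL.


K = Qb * (Cb_in - Cb_out) / Cb_in
K = 252 * (80 - 24) / 80
K = 176.4 mL/min


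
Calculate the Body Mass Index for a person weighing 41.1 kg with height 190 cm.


BMI = weight / height^2
height = 190 cm = 1.9 m
BMI = 41.1 / 1.9^2
BMI = 11.39 kg/m^2


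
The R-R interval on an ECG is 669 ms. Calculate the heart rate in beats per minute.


HR = 60 / RR_interval(s)
RR = 669 ms = 0.669 s
HR = 60 / 0.669 = 89.69 bpm


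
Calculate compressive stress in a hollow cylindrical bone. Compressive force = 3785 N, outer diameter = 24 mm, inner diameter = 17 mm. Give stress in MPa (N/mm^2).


A = pi*(r_o^2 - r_i^2)
r_o = 12 mm, r_i = 8.5 mm
A = 225.409 mm^2
sigma = F/A = 3785 / 225.409
sigma = 16.79 MPa


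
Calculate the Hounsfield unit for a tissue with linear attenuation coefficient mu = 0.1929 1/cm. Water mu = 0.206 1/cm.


HU = ((mu_tissue - mu_water) / mu_water) * 1000
HU = ((0.1929 - 0.206) / 0.206) * 1000
HU = -63.59


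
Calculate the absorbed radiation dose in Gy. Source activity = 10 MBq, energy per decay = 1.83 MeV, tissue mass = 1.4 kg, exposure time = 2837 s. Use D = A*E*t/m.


A = 10 MBq = 1.0000e+07 Bq
E = 1.83 MeV = 2.93166e-13 J
D = A*E*t/m = 1.0000e+07*2.93166e-13*2837/1.4
D = 0.005941 Gy


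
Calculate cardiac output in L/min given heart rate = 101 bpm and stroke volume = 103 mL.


CO = HR * SV
CO = 101 * 103 / 1000
CO = 10.4 L/min


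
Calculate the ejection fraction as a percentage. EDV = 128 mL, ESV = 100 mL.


SV = EDV - ESV = 128 - 100 = 28 mL
EF = SV/EDV * 100 = 28/128 * 100
EF = 21.88%


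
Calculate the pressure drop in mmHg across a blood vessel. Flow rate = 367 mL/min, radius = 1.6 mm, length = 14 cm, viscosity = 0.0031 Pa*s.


dP = 8*mu*L*Q / (pi*r^4)
Q = 367 mL/min = 6.11667e-06 m^3/s
dP = 1031.49 Pa = 1031.49 / 133.322 mmHg = 7.737 mmHg


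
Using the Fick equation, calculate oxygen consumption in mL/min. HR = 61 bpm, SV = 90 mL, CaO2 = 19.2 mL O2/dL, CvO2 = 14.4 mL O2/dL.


CO = HR*SV = 61*90/1000 = 5.49 L/min
a-v O2 diff = 19.2 - 14.4 = 4.8 mL/dL
VO2 = CO * (CaO2-CvO2) * 10 dL/L
VO2 = 5.49 * 4.8 * 10
VO2 = 263.5 mL/min


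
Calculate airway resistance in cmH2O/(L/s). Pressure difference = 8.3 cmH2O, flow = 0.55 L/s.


R = dP / flow
R = 8.3 / 0.55
R = 15.09 cmH2O/(L/s)


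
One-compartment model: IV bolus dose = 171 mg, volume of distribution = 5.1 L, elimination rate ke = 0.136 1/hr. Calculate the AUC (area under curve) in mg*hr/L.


C0 = Dose/Vd = 171/5.1 = 33.5294 mg/L
AUC = C0/ke = 33.5294/0.136
AUC = 246.5 mg*hr/L


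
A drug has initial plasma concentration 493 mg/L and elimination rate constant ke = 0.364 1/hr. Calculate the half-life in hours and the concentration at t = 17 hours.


t_half = ln(2) / ke = 0.693147 / 0.364 = 1.904 hr
C(t) = C0 * exp(-ke*t) = 493 * exp(-0.364*17)
C(17) = 1.013 mg/L


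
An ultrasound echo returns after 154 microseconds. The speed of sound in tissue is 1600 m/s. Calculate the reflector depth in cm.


depth = c * t / 2
t = 154 us = 1.5400e-04 s
depth = 1600 * 1.5400e-04 / 2
depth = 0.1232 m = 12.32 cm


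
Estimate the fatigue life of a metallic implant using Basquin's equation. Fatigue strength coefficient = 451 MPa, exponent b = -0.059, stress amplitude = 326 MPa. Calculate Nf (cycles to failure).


sigma_a = sigma_f' * (2Nf)^b
2Nf = (sigma_a/sigma_f')^(1/b)
2Nf = (326/451)^(1/-0.059)
2Nf = 244.98224
Nf = 122.5


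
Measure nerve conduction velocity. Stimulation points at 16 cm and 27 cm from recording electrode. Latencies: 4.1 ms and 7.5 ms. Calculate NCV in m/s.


Distance = (27 - 16) / 100 = 0.11 m
dt = (7.5 - 4.1) / 1000 = 0.0034 s
NCV = dist / dt = 32.35 m/s


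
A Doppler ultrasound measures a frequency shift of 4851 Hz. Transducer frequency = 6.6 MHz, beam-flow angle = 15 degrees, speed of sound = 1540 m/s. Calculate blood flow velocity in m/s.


v = fd * c / (2 * f0 * cos(theta))
v = 4851 * 1540 / (2 * 6.6000e+06 * cos(15))
v = 0.5859 m/s


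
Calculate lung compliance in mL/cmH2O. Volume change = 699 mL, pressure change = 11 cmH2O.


C = dV / dP
C = 699 / 11
C = 63.55 mL/cmH2O


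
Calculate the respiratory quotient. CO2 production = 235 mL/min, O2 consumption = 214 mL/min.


RQ = VCO2 / VO2
RQ = 235 / 214
RQ = 1.098


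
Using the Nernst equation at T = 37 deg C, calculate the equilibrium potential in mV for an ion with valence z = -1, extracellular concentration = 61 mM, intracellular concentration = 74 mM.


E = (RT/(zF)) * ln(C_out/C_in)
T = 37 + 273.15 = 310.15 K
E = (8.314 * 310.15 / (-1 * 96485)) * ln(61/74)
E = 5.163 mV


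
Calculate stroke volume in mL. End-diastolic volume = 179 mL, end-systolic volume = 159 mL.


SV = EDV - ESV
SV = 179 - 159
SV = 20 mL


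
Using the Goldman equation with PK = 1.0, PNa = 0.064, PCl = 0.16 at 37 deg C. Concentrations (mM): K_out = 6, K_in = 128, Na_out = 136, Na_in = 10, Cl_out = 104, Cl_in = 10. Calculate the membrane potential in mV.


Vm = (RT/F)*ln((PK*Ko + PNa*Nao + PCl*Cli)/(PK*Ki + PNa*Nai + PCl*Clo))
Numer = 16.304, Denom = 145.28
Vm = -58.45 mV


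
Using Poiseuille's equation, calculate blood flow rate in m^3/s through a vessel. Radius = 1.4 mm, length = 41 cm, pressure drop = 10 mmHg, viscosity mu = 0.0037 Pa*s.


Q = pi*r^4*dP / (8*mu*L)
r = 0.0014 m, L = 0.41 m
dP = 10 mmHg = 1333.22 Pa
Q = 1.3258e-06 m^3/s


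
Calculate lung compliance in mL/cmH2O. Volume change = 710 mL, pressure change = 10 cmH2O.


C = dV / dP
C = 710 / 10
C = 71 mL/cmH2O


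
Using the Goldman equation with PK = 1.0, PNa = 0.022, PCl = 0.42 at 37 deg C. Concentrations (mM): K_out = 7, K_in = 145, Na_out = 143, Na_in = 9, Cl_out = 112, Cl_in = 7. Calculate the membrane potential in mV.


Vm = (RT/F)*ln((PK*Ko + PNa*Nao + PCl*Cli)/(PK*Ki + PNa*Nai + PCl*Clo))
Numer = 13.086, Denom = 192.238
Vm = -71.82 mV


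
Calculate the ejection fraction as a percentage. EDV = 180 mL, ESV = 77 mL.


SV = EDV - ESV = 180 - 77 = 103 mL
EF = SV/EDV * 100 = 103/180 * 100
EF = 57.22%


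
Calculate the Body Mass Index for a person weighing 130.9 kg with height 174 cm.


BMI = weight / height^2
height = 174 cm = 1.74 m
BMI = 130.9 / 1.74^2
BMI = 43.24 kg/m^2


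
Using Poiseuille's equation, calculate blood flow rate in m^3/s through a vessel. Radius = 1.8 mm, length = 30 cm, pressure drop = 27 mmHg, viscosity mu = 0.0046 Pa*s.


Q = pi*r^4*dP / (8*mu*L)
r = 0.0018 m, L = 0.3 m
dP = 27 mmHg = 3599.694 Pa
Q = 1.0753e-05 m^3/s


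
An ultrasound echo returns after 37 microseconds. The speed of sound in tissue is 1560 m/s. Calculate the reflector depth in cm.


depth = c * t / 2
t = 37 us = 3.7000e-05 s
depth = 1560 * 3.7000e-05 / 2
depth = 0.02886 m = 2.886 cm


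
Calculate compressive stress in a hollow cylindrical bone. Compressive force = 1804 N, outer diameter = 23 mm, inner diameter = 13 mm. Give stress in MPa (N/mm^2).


A = pi*(r_o^2 - r_i^2)
r_o = 11.5 mm, r_i = 6.5 mm
A = 282.743 mm^2
sigma = F/A = 1804 / 282.743
sigma = 6.38 MPa


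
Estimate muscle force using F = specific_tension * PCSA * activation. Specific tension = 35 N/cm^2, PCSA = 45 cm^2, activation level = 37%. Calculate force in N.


F = sigma * PCSA * activation
F = 35 * 45 * 0.37
F = 582.8 N


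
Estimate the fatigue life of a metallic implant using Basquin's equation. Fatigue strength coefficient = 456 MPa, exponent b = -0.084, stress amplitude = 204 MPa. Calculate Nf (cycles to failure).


sigma_a = sigma_f' * (2Nf)^b
2Nf = (sigma_a/sigma_f')^(1/b)
2Nf = (204/456)^(1/-0.084)
2Nf = 14412.726
Nf = 7206


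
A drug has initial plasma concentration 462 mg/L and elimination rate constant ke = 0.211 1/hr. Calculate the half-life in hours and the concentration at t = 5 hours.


t_half = ln(2) / ke = 0.693147 / 0.211 = 3.285 hr
C(t) = C0 * exp(-ke*t) = 462 * exp(-0.211*5)
C(5) = 160.9 mg/L


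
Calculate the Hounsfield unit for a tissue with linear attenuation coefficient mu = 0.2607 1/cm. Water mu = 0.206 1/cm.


HU = ((mu_tissue - mu_water) / mu_water) * 1000
HU = ((0.2607 - 0.206) / 0.206) * 1000
HU = 265.5


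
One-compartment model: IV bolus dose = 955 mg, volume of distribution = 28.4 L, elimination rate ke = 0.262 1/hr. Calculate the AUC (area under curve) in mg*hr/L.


C0 = Dose/Vd = 955/28.4 = 33.6268 mg/L
AUC = C0/ke = 33.6268/0.262
AUC = 128.3 mg*hr/L


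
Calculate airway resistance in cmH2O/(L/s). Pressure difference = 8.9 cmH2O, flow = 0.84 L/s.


R = dP / flow
R = 8.9 / 0.84
R = 10.6 cmH2O/(L/s)


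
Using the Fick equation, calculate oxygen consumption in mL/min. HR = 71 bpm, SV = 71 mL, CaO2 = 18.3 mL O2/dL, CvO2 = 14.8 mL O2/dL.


CO = HR*SV = 71*71/1000 = 5.041 L/min
a-v O2 diff = 18.3 - 14.8 = 3.5 mL/dL
VO2 = CO * (CaO2-CvO2) * 10 dL/L
VO2 = 5.041 * 3.5 * 10
VO2 = 176.4 mL/min


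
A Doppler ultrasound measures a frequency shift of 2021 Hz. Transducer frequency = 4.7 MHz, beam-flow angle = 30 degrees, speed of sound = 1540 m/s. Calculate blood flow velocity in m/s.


v = fd * c / (2 * f0 * cos(theta))
v = 2021 * 1540 / (2 * 4.7000e+06 * cos(30))
v = 0.3823 m/s


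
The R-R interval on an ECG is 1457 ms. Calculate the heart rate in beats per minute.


HR = 60 / RR_interval(s)
RR = 1457 ms = 1.457 s
HR = 60 / 1.457 = 41.18 bpm


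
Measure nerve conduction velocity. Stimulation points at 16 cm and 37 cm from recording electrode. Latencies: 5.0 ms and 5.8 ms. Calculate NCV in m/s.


Distance = (37 - 16) / 100 = 0.21 m
dt = (5.8 - 5.0) / 1000 = 8.0000e-04 s
NCV = dist / dt = 262.5 m/s


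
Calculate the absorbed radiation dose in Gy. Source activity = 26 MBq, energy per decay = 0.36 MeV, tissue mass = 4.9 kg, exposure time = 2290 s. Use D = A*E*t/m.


A = 26 MBq = 2.6000e+07 Bq
E = 0.36 MeV = 5.7672e-14 J
D = A*E*t/m = 2.6000e+07*5.7672e-14*2290/4.9
D = 7.0077e-04 Gy


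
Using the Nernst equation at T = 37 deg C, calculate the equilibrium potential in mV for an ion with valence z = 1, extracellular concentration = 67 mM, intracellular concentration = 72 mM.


E = (RT/(zF)) * ln(C_out/C_in)
T = 37 + 273.15 = 310.15 K
E = (8.314 * 310.15 / (1 * 96485)) * ln(67/72)
E = -1.924 mV


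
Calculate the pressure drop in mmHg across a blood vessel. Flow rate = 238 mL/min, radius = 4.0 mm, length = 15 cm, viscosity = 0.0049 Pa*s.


dP = 8*mu*L*Q / (pi*r^4)
Q = 238 mL/min = 3.96667e-06 m^3/s
dP = 29.001 Pa = 29.001 / 133.322 mmHg = 0.2175 mmHg


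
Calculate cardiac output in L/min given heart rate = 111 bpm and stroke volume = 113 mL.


CO = HR * SV
CO = 111 * 113 / 1000
CO = 12.54 L/min


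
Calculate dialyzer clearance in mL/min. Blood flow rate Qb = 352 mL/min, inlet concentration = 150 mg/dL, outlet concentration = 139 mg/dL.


K = Qb * (Cb_in - Cb_out) / Cb_in
K = 352 * (150 - 139) / 150
K = 25.81 mL/min


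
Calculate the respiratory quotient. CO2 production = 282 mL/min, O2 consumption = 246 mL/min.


RQ = VCO2 / VO2
RQ = 282 / 246
RQ = 1.146


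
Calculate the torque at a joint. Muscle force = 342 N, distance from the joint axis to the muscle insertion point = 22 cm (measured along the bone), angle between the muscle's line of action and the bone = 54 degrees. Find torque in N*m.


Torque = F * d * sin(theta)   (moment arm = d*sin(theta))
d = 22 cm = 0.22 m
Torque = 342 * 0.22 * sin(54)
Torque = 60.87 N*m


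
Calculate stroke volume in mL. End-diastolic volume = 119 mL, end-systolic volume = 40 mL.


SV = EDV - ESV
SV = 119 - 40
SV = 79 mL


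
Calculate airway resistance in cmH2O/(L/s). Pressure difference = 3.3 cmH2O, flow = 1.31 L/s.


R = dP / flow
R = 3.3 / 1.31
R = 2.519 cmH2O/(L/s)


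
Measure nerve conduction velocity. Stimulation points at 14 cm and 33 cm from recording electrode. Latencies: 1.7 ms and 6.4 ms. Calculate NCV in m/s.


Distance = (33 - 14) / 100 = 0.19 m
dt = (6.4 - 1.7) / 1000 = 0.0047 s
NCV = dist / dt = 40.43 m/s


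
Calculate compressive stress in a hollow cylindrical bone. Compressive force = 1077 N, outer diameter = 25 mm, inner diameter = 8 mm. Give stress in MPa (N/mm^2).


A = pi*(r_o^2 - r_i^2)
r_o = 12.5 mm, r_i = 4 mm
A = 440.608 mm^2
sigma = F/A = 1077 / 440.608
sigma = 2.444 MPa


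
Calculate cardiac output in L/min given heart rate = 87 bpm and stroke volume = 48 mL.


CO = HR * SV
CO = 87 * 48 / 1000
CO = 4.176 L/min


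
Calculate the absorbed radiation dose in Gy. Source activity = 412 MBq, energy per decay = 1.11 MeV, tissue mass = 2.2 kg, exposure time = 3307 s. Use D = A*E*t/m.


A = 412 MBq = 4.1200e+08 Bq
E = 1.11 MeV = 1.77822e-13 J
D = A*E*t/m = 4.1200e+08*1.77822e-13*3307/2.2
D = 0.1101 Gy


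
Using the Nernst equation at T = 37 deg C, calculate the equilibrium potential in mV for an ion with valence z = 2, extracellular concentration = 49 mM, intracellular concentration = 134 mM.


E = (RT/(zF)) * ln(C_out/C_in)
T = 37 + 273.15 = 310.15 K
E = (8.314 * 310.15 / (2 * 96485)) * ln(49/134)
E = -13.44 mV


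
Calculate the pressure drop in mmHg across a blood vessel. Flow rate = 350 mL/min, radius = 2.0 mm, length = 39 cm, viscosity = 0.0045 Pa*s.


dP = 8*mu*L*Q / (pi*r^4)
Q = 350 mL/min = 5.83333e-06 m^3/s
dP = 1629.35 Pa = 1629.35 / 133.322 mmHg = 12.22 mmHg


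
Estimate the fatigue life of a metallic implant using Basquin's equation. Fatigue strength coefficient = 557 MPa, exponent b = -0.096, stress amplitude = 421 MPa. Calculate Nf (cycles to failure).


sigma_a = sigma_f' * (2Nf)^b
2Nf = (sigma_a/sigma_f')^(1/b)
2Nf = (421/557)^(1/-0.096)
2Nf = 18.466579
Nf = 9.233


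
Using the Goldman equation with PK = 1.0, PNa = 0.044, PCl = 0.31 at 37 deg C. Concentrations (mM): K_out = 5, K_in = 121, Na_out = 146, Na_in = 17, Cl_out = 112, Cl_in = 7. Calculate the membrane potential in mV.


Vm = (RT/F)*ln((PK*Ko + PNa*Nao + PCl*Cli)/(PK*Ki + PNa*Nai + PCl*Clo))
Numer = 13.594, Denom = 156.468
Vm = -65.3 mV


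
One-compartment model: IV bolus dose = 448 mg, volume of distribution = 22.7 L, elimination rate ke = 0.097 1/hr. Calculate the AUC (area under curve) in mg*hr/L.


C0 = Dose/Vd = 448/22.7 = 19.7357 mg/L
AUC = C0/ke = 19.7357/0.097
AUC = 203.5 mg*hr/L


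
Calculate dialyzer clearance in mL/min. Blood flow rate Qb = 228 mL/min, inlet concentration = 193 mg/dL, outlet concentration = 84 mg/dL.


K = Qb * (Cb_in - Cb_out) / Cb_in
K = 228 * (193 - 84) / 193
K = 128.8 mL/min


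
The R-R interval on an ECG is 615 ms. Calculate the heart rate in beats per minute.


HR = 60 / RR_interval(s)
RR = 615 ms = 0.615 s
HR = 60 / 0.615 = 97.56 bpm


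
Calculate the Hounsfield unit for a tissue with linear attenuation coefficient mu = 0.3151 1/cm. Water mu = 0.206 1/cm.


HU = ((mu_tissue - mu_water) / mu_water) * 1000
HU = ((0.3151 - 0.206) / 0.206) * 1000
HU = 529.6


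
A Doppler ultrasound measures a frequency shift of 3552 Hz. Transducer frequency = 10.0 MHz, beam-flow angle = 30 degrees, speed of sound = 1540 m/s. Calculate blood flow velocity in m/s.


v = fd * c / (2 * f0 * cos(theta))
v = 3552 * 1540 / (2 * 1.0000e+07 * cos(30))
v = 0.3158 m/s


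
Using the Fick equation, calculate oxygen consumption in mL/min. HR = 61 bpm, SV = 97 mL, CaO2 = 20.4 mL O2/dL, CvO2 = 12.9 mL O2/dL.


CO = HR*SV = 61*97/1000 = 5.917 L/min
a-v O2 diff = 20.4 - 12.9 = 7.5 mL/dL
VO2 = CO * (CaO2-CvO2) * 10 dL/L
VO2 = 5.917 * 7.5 * 10
VO2 = 443.8 mL/min


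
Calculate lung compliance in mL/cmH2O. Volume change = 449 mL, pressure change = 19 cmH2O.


C = dV / dP
C = 449 / 19
C = 23.63 mL/cmH2O


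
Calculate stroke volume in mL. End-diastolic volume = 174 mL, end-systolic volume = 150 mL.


SV = EDV - ESV
SV = 174 - 150
SV = 24 mL


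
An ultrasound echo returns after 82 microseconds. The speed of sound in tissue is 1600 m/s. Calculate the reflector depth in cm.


depth = c * t / 2
t = 82 us = 8.2000e-05 s
depth = 1600 * 8.2000e-05 / 2
depth = 0.0656 m = 6.56 cm


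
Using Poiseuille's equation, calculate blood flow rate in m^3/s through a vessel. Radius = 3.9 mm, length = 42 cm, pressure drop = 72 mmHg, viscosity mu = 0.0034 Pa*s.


Q = pi*r^4*dP / (8*mu*L)
r = 0.0039 m, L = 0.42 m
dP = 72 mmHg = 9599.184 Pa
Q = 6.1070e-04 m^3/s


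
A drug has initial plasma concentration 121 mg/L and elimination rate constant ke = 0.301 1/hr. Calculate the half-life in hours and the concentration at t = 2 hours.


t_half = ln(2) / ke = 0.693147 / 0.301 = 2.303 hr
C(t) = C0 * exp(-ke*t) = 121 * exp(-0.301*2)
C(2) = 66.27 mg/L


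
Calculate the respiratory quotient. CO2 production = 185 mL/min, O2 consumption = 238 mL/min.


RQ = VCO2 / VO2
RQ = 185 / 238
RQ = 0.7773


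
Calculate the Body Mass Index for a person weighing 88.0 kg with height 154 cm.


BMI = weight / height^2
height = 154 cm = 1.54 m
BMI = 88.0 / 1.54^2
BMI = 37.11 kg/m^2


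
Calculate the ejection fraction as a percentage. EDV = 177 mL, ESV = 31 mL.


SV = EDV - ESV = 177 - 31 = 146 mL
EF = SV/EDV * 100 = 146/177 * 100
EF = 82.49%


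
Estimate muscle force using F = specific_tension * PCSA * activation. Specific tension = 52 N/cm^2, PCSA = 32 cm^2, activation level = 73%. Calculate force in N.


F = sigma * PCSA * activation
F = 52 * 32 * 0.73
F = 1215 N


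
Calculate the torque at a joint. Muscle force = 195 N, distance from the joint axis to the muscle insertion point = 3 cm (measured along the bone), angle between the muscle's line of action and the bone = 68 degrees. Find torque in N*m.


Torque = F * d * sin(theta)   (moment arm = d*sin(theta))
d = 3 cm = 0.03 m
Torque = 195 * 0.03 * sin(68)
Torque = 5.424 N*m


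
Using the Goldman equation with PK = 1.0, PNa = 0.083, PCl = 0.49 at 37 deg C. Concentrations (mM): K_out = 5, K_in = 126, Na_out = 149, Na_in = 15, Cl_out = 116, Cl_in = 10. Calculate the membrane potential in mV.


Vm = (RT/F)*ln((PK*Ko + PNa*Nao + PCl*Cli)/(PK*Ki + PNa*Nai + PCl*Clo))
Numer = 22.267, Denom = 184.085
Vm = -56.45 mV


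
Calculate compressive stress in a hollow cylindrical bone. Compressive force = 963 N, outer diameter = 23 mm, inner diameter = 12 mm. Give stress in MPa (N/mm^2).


A = pi*(r_o^2 - r_i^2)
r_o = 11.5 mm, r_i = 6 mm
A = 302.378 mm^2
sigma = F/A = 963 / 302.378
sigma = 3.185 MPa


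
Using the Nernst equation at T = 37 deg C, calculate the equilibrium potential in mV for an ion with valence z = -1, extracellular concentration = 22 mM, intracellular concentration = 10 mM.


E = (RT/(zF)) * ln(C_out/C_in)
T = 37 + 273.15 = 310.15 K
E = (8.314 * 310.15 / (-1 * 96485)) * ln(22/10)
E = -21.07 mV


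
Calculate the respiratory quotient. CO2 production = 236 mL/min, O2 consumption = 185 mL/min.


RQ = VCO2 / VO2
RQ = 236 / 185
RQ = 1.276


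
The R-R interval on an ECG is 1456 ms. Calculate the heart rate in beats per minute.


HR = 60 / RR_interval(s)
RR = 1456 ms = 1.456 s
HR = 60 / 1.456 = 41.21 bpm


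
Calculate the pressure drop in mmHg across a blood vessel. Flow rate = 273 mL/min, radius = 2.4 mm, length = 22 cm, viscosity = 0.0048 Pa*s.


dP = 8*mu*L*Q / (pi*r^4)
Q = 273 mL/min = 4.55e-06 m^3/s
dP = 368.783 Pa = 368.783 / 133.322 mmHg = 2.766 mmHg


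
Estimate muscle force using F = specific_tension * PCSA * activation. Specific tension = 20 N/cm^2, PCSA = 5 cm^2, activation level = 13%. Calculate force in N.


F = sigma * PCSA * activation
F = 20 * 5 * 0.13
F = 13 N


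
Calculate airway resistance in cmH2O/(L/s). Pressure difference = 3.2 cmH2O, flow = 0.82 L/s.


R = dP / flow
R = 3.2 / 0.82
R = 3.902 cmH2O/(L/s)


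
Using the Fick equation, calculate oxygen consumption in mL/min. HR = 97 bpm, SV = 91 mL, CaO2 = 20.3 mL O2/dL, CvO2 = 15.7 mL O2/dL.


CO = HR*SV = 97*91/1000 = 8.827 L/min
a-v O2 diff = 20.3 - 15.7 = 4.6 mL/dL
VO2 = CO * (CaO2-CvO2) * 10 dL/L
VO2 = 8.827 * 4.6 * 10
VO2 = 406 mL/min


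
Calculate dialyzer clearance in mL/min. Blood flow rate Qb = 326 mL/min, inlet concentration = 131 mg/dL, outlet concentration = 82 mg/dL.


K = Qb * (Cb_in - Cb_out) / Cb_in
K = 326 * (131 - 82) / 131
K = 121.9 mL/min


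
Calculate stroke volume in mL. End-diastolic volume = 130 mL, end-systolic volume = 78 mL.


SV = EDV - ESV
SV = 130 - 78
SV = 52 mL


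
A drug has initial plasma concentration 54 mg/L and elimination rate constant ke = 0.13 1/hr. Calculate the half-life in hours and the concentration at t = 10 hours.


t_half = ln(2) / ke = 0.693147 / 0.13 = 5.332 hr
C(t) = C0 * exp(-ke*t) = 54 * exp(-0.13*10)
C(10) = 14.72 mg/L


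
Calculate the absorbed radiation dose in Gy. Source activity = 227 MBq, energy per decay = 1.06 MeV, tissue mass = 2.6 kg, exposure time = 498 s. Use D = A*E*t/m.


A = 227 MBq = 2.2700e+08 Bq
E = 1.06 MeV = 1.69812e-13 J
D = A*E*t/m = 2.2700e+08*1.69812e-13*498/2.6
D = 0.007383 Gy


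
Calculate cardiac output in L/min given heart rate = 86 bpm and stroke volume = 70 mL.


CO = HR * SV
CO = 86 * 70 / 1000
CO = 6.02 L/min


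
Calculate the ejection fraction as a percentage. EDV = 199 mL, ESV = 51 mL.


SV = EDV - ESV = 199 - 51 = 148 mL
EF = SV/EDV * 100 = 148/199 * 100
EF = 74.37%


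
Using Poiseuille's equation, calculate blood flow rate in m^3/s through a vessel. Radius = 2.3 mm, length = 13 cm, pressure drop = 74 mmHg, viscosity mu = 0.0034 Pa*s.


Q = pi*r^4*dP / (8*mu*L)
r = 0.0023 m, L = 0.13 m
dP = 74 mmHg = 9865.828 Pa
Q = 2.4529e-04 m^3/s


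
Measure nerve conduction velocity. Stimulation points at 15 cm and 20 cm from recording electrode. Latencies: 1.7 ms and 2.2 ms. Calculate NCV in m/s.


Distance = (20 - 15) / 100 = 0.05 m
dt = (2.2 - 1.7) / 1000 = 5.0000e-04 s
NCV = dist / dt = 100 m/s


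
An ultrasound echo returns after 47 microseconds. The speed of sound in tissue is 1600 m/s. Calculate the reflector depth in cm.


depth = c * t / 2
t = 47 us = 4.7000e-05 s
depth = 1600 * 4.7000e-05 / 2
depth = 0.0376 m = 3.76 cm


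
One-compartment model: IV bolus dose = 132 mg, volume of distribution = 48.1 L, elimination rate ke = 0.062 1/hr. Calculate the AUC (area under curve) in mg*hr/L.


C0 = Dose/Vd = 132/48.1 = 2.74428 mg/L
AUC = C0/ke = 2.74428/0.062
AUC = 44.26 mg*hr/L


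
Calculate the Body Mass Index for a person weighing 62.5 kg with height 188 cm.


BMI = weight / height^2
height = 188 cm = 1.88 m
BMI = 62.5 / 1.88^2
BMI = 17.68 kg/m^2


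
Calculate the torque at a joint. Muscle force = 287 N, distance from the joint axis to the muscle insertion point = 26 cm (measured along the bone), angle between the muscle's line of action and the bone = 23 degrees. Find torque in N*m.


Torque = F * d * sin(theta)   (moment arm = d*sin(theta))
d = 26 cm = 0.26 m
Torque = 287 * 0.26 * sin(23)
Torque = 29.16 N*m


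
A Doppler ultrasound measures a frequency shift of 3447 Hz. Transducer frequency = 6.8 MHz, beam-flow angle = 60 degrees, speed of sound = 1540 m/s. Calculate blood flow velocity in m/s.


v = fd * c / (2 * f0 * cos(theta))
v = 3447 * 1540 / (2 * 6.8000e+06 * cos(60))
v = 0.7806 m/s


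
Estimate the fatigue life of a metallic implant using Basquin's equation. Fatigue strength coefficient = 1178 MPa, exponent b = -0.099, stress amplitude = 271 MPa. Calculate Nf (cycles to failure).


sigma_a = sigma_f' * (2Nf)^b
2Nf = (sigma_a/sigma_f')^(1/b)
2Nf = (271/1178)^(1/-0.099)
2Nf = 2793973.1
Nf = 1.3970e+06


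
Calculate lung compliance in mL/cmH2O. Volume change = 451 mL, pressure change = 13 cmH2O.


C = dV / dP
C = 451 / 13
C = 34.69 mL/cmH2O


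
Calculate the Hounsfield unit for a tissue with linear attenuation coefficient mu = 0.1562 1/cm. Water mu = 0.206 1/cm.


HU = ((mu_tissue - mu_water) / mu_water) * 1000
HU = ((0.1562 - 0.206) / 0.206) * 1000
HU = -241.7


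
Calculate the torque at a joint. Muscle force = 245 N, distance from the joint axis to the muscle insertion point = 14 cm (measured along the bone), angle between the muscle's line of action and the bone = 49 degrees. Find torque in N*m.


Torque = F * d * sin(theta)   (moment arm = d*sin(theta))
d = 14 cm = 0.14 m
Torque = 245 * 0.14 * sin(49)
Torque = 25.89 N*m


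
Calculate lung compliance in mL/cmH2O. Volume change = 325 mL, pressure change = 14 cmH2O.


C = dV / dP
C = 325 / 14
C = 23.21 mL/cmH2O


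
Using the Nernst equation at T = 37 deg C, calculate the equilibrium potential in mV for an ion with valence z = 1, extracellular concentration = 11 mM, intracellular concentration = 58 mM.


E = (RT/(zF)) * ln(C_out/C_in)
T = 37 + 273.15 = 310.15 K
E = (8.314 * 310.15 / (1 * 96485)) * ln(11/58)
E = -44.43 mV


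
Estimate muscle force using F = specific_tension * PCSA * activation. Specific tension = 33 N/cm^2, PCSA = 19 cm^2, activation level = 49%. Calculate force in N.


F = sigma * PCSA * activation
F = 33 * 19 * 0.49
F = 307.2 N


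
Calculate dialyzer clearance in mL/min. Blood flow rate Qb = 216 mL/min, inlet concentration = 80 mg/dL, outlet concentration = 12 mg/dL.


K = Qb * (Cb_in - Cb_out) / Cb_in
K = 216 * (80 - 12) / 80
K = 183.6 mL/min


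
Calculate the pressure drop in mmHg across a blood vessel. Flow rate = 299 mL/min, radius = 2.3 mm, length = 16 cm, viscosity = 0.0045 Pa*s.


dP = 8*mu*L*Q / (pi*r^4)
Q = 299 mL/min = 4.98333e-06 m^3/s
dP = 326.498 Pa = 326.498 / 133.322 mmHg = 2.449 mmHg


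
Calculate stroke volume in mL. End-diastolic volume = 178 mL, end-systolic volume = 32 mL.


SV = EDV - ESV
SV = 178 - 32
SV = 146 mL
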